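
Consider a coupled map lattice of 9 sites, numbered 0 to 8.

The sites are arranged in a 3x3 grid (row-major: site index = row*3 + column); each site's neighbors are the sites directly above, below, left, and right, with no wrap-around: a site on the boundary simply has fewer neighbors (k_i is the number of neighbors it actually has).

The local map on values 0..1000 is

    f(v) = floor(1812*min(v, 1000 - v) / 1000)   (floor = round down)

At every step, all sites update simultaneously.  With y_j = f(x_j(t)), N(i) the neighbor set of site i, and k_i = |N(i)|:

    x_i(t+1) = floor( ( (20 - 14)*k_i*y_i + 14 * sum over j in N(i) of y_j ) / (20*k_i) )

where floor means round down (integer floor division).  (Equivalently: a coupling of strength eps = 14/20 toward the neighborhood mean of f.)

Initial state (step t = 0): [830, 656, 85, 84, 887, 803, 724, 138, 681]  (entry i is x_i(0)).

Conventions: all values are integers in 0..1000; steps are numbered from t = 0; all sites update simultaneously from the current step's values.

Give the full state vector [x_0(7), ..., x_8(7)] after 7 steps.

Simulating step by step:
t=0: [830, 656, 85, 84, 887, 803, 724, 138, 681]
t=1: [363, 342, 388, 281, 302, 325, 290, 374, 385]
t=2: [591, 630, 633, 556, 582, 630, 572, 615, 651]
t=3: [738, 705, 668, 771, 724, 680, 757, 714, 668]
t=4: [474, 527, 569, 454, 507, 570, 458, 514, 564]
t=5: [845, 847, 806, 848, 852, 808, 844, 850, 817]
t=6: [277, 292, 323, 276, 285, 325, 275, 286, 315]
t=7: [510, 532, 566, 503, 528, 566, 505, 525, 558]

Answer: [510, 532, 566, 503, 528, 566, 505, 525, 558]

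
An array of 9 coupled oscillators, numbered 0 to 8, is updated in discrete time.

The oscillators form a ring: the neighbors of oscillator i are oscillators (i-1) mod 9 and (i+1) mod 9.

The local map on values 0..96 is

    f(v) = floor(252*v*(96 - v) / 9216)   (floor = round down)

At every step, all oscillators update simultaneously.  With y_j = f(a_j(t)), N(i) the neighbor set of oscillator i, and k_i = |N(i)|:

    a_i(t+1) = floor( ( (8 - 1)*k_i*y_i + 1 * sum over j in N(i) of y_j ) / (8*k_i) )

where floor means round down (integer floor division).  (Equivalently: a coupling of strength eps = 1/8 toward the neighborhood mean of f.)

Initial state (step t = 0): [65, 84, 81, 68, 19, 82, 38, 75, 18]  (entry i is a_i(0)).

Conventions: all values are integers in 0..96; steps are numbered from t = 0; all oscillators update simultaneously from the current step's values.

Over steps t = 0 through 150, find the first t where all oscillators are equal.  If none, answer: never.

Answer: 5
Key observation: Synchronization is absorbing here: once all oscillators are equal they stay equal, and step 5 is the first all-equal step.

Derivation:
t=0: [65, 84, 81, 68, 19, 82, 38, 75, 18]  (not all equal)
t=1: [52, 29, 33, 50, 40, 33, 57, 43, 39]  (not all equal)
t=2: [61, 53, 56, 61, 60, 56, 59, 61, 60]  (not all equal)
t=3: [58, 61, 60, 58, 59, 60, 59, 58, 58]  (not all equal)
t=4: [59, 58, 59, 59, 59, 59, 59, 59, 60]  (not all equal)
t=5: [59, 59, 59, 59, 59, 59, 59, 59, 59]  (all equal)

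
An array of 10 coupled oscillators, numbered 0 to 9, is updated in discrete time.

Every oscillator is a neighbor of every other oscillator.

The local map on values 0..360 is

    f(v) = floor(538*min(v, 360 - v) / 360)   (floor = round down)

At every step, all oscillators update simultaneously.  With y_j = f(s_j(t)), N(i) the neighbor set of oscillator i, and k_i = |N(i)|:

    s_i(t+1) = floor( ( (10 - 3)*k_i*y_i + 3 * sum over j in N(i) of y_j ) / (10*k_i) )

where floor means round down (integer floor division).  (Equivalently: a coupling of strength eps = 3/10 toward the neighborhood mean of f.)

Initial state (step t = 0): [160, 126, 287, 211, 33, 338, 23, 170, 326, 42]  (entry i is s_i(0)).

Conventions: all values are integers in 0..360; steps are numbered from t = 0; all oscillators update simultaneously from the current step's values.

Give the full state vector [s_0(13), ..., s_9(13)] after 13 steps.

Answer: [176, 182, 182, 186, 192, 184, 186, 172, 192, 186]

Derivation:
t=0: [160, 126, 287, 211, 33, 338, 23, 170, 326, 42]
t=1: [200, 166, 113, 189, 73, 62, 63, 210, 74, 82]
t=2: [214, 220, 167, 225, 128, 116, 118, 204, 128, 136]
t=3: [213, 207, 234, 202, 195, 183, 185, 223, 195, 203]
t=4: [223, 229, 202, 234, 241, 253, 251, 213, 241, 233]
t=5: [199, 193, 220, 188, 181, 169, 171, 209, 181, 189]
t=6: [242, 248, 221, 253, 260, 250, 252, 232, 260, 252]
t=7: [173, 167, 194, 162, 155, 165, 163, 183, 155, 163]
t=8: [253, 247, 247, 243, 235, 245, 243, 257, 235, 243]
t=9: [163, 169, 169, 173, 181, 171, 173, 159, 181, 173]
t=10: [246, 252, 252, 256, 262, 254, 256, 242, 262, 256]
t=11: [166, 160, 160, 156, 150, 158, 156, 170, 150, 156]
t=12: [244, 238, 238, 234, 228, 236, 234, 248, 228, 234]
t=13: [176, 182, 182, 186, 192, 184, 186, 172, 192, 186]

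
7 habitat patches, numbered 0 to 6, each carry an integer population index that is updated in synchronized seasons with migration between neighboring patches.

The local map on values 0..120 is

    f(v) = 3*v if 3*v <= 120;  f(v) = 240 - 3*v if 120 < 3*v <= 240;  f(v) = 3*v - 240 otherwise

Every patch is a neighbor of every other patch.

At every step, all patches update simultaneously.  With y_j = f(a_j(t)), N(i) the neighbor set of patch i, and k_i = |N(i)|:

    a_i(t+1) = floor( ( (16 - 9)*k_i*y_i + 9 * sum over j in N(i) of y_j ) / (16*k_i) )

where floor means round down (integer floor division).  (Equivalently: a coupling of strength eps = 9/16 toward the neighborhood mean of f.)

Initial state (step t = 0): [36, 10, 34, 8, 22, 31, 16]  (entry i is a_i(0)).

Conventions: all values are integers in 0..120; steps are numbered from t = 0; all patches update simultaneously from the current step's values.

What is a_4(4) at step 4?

Answer: a_4(4) = 38

Derivation:
t=0: [36, 10, 34, 8, 22, 31, 16]
t=1: [81, 54, 79, 52, 66, 76, 60]
t=2: [27, 53, 27, 55, 40, 30, 47]
t=3: [86, 86, 86, 84, 100, 89, 92]
t=4: [23, 23, 23, 21, 38, 27, 30]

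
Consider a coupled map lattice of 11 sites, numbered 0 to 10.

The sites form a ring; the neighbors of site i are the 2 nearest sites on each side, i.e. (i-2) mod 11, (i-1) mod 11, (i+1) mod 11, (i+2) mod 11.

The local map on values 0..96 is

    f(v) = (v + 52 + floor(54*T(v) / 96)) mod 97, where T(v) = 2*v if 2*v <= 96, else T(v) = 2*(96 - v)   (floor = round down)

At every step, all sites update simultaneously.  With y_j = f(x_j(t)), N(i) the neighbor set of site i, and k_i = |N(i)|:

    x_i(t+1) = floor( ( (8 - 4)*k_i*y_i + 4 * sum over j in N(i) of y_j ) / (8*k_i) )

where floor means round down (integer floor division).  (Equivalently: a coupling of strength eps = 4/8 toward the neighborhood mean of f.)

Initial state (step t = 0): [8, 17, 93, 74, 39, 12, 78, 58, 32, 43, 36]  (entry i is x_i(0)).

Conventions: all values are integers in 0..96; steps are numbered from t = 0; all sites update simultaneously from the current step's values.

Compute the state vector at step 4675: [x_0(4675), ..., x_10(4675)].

Answer: [56, 56, 56, 56, 56, 56, 56, 56, 56, 56, 56]
Key observation: The state at step 5, [56, 56, 56, 56, 56, 56, 56, 56, 56, 56, 56], reappears at step 6: the system is in a cycle of period 1 from step 5 on.  Therefore the state at step 4675 equals the state at step 5 + ((4675 - 5) mod 1) = 5, which is [56, 56, 56, 56, 56, 56, 56, 56, 56, 56, 56].

Derivation:
t=0: [8, 17, 93, 74, 39, 12, 78, 58, 32, 43, 36]
t=1: [61, 69, 56, 58, 47, 63, 50, 52, 34, 45, 43]
t=2: [53, 53, 55, 54, 54, 55, 52, 51, 39, 48, 46]
t=3: [55, 55, 56, 56, 56, 56, 53, 53, 46, 53, 51]
t=4: [56, 56, 56, 56, 56, 56, 55, 55, 54, 55, 55]
t=5: [56, 56, 56, 56, 56, 56, 56, 56, 56, 56, 56]
t=6: [56, 56, 56, 56, 56, 56, 56, 56, 56, 56, 56]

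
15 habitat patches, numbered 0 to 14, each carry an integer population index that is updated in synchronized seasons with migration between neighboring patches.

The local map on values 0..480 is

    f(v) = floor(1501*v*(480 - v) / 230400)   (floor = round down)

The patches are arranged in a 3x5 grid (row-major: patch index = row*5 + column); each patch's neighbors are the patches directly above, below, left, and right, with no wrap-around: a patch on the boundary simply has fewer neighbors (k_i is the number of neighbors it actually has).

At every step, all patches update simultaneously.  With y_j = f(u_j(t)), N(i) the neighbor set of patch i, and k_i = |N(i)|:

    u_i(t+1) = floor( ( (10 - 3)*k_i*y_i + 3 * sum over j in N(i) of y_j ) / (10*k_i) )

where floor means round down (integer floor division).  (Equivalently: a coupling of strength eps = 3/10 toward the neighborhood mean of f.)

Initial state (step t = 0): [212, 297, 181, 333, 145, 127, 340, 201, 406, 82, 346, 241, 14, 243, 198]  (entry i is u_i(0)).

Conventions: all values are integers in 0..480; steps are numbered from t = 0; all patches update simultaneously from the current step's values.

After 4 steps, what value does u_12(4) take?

Answer: u_12(4) = 322

Derivation:
t=0: [212, 297, 181, 333, 145, 127, 340, 201, 406, 82, 346, 241, 14, 243, 198]
t=1: [355, 351, 350, 308, 300, 302, 320, 322, 231, 235, 311, 327, 140, 322, 342]
t=2: [298, 297, 304, 343, 353, 341, 330, 330, 365, 365, 340, 326, 315, 330, 320]
t=3: [346, 350, 341, 305, 291, 314, 323, 321, 282, 280, 312, 325, 333, 319, 322]
t=4: [306, 301, 313, 345, 357, 334, 328, 331, 357, 360, 338, 328, 322, 335, 336]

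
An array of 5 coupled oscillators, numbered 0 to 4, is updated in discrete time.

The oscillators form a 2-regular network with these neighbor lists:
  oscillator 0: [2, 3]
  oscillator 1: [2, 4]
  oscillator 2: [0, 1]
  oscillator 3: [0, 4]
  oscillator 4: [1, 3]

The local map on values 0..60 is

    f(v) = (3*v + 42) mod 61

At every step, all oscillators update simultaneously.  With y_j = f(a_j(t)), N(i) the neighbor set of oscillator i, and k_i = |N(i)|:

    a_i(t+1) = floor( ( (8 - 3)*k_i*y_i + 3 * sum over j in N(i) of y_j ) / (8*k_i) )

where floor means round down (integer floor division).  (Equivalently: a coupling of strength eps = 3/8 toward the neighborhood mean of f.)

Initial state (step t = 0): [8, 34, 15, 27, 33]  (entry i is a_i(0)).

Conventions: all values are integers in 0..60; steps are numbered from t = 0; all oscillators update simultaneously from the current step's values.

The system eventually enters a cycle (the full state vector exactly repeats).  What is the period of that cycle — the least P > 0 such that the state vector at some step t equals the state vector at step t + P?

Answer: 10
Key observation: The state at step 104, [53, 54, 53, 53, 53], reappears at step 114 — and no state repeats earlier — so the cycle the system enters has period 10.

Derivation:
t=0: [8, 34, 15, 27, 33]
t=1: [8, 22, 21, 5, 16]
t=2: [22, 43, 37, 42, 37]
t=3: [43, 42, 37, 43, 37]
t=4: [45, 40, 37, 45, 37]
t=5: [50, 36, 37, 50, 37]
t=6: [13, 29, 26, 13, 26]
t=7: [27, 26, 41, 27, 41]
t=8: [8, 53, 38, 8, 38]
t=9: [10, 24, 25, 10, 25]
t=10: [19, 54, 47, 19, 47]
t=11: [30, 13, 11, 30, 11]
t=12: [10, 17, 14, 10, 14]
t=13: [13, 28, 22, 13, 22]
t=14: [25, 20, 33, 25, 33]
t=15: [49, 32, 30, 49, 30]
t=16: [6, 13, 10, 6, 10]
t=17: [50, 16, 21, 50, 21]
t=18: [15, 34, 34, 15, 34]
t=19: [25, 22, 22, 25, 22]
t=20: [54, 47, 48, 54, 48]
t=21: [17, 1, 5, 17, 5]
t=22: [36, 49, 50, 36, 50]
t=23: [24, 7, 12, 24, 12]
t=24: [46, 7, 20, 46, 20]
t=25: [54, 16, 36, 54, 36]
t=26: [22, 28, 26, 22, 26]
t=27: [49, 24, 46, 49, 46]
t=28: [15, 54, 47, 15, 47]
t=29: [21, 13, 8, 21, 8]
t=30: [36, 14, 15, 36, 15]
t=31: [27, 24, 25, 27, 25]
t=32: [11, 54, 45, 11, 45]
t=33: [21, 33, 40, 21, 40]
t=34: [43, 26, 36, 43, 36]
t=35: [45, 47, 37, 45, 37]
t=36: [50, 11, 29, 50, 29]
t=37: [8, 11, 8, 8, 8]
t=38: [5, 10, 6, 5, 6]
t=39: [57, 29, 50, 57, 50]
t=40: [26, 7, 12, 26, 12]
t=41: [51, 7, 22, 51, 22]
t=42: [18, 18, 32, 18, 32]
t=43: [31, 27, 23, 31, 23]
t=44: [19, 19, 33, 19, 33]
t=45: [34, 30, 26, 34, 26]
t=46: [28, 28, 42, 28, 42]
t=47: [11, 19, 30, 11, 30]
t=48: [13, 27, 16, 13, 16]
t=49: [21, 11, 22, 21, 22]
t=50: [44, 26, 40, 44, 40]
t=51: [49, 51, 45, 49, 45]
t=52: [15, 28, 37, 15, 37]
t=53: [26, 14, 25, 26, 25]
t=54: [58, 35, 50, 58, 50]
t=55: [28, 19, 16, 28, 16]
t=56: [8, 34, 26, 8, 26]
t=57: [15, 35, 41, 15, 41]
t=58: [29, 31, 36, 29, 36]
t=59: [10, 18, 21, 10, 21]
t=60: [17, 38, 36, 17, 36]
t=61: [31, 31, 29, 31, 29]
t=62: [11, 10, 9, 11, 9]
t=63: [12, 9, 9, 12, 9]
t=64: [15, 8, 9, 15, 9]
t=65: [22, 6, 10, 22, 10]
t=66: [40, 41, 26, 40, 26]
t=67: [43, 49, 52, 43, 52]
t=68: [42, 9, 19, 42, 19]
t=69: [44, 19, 33, 44, 33]
t=70: [45, 30, 28, 45, 28]
t=71: [45, 7, 14, 45, 14]
t=72: [49, 9, 25, 49, 25]
t=73: [15, 26, 37, 15, 37]
t=74: [26, 48, 35, 26, 35]
t=75: [52, 11, 27, 52, 27]
t=76: [12, 9, 6, 12, 6]
t=77: [25, 27, 42, 25, 42]
t=78: [54, 17, 39, 54, 39]
t=79: [24, 33, 33, 24, 33]
t=80: [46, 19, 25, 46, 25]
t=81: [57, 44, 53, 57, 53]
t=82: [27, 39, 26, 27, 26]
t=83: [11, 45, 44, 11, 44]
t=84: [21, 53, 45, 21, 45]
t=85: [46, 31, 46, 46, 46]
t=86: [58, 29, 49, 58, 49]
t=87: [27, 6, 11, 27, 11]
t=88: [3, 42, 20, 3, 20]
t=89: [49, 44, 43, 49, 43]
t=90: [14, 50, 41, 14, 41]
t=91: [26, 21, 32, 26, 32]
t=92: [50, 33, 29, 50, 29]
t=93: [8, 14, 9, 8, 9]
t=94: [5, 17, 10, 5, 10]
t=95: [48, 24, 23, 48, 23]
t=96: [11, 51, 41, 11, 41]
t=97: [19, 23, 31, 19, 31]
t=98: [33, 36, 24, 33, 24]
t=99: [25, 37, 41, 25, 41]
t=100: [53, 35, 43, 53, 43]
t=101: [23, 34, 38, 23, 38]
t=102: [47, 26, 34, 47, 34]
t=103: [4, 45, 24, 4, 24]
t=104: [53, 54, 53, 53, 53]
t=105: [18, 19, 18, 18, 18]
t=106: [35, 36, 35, 35, 35]
t=107: [25, 26, 25, 25, 25]
t=108: [56, 57, 56, 56, 56]
t=109: [27, 28, 27, 27, 27]
t=110: [1, 2, 1, 1, 1]
t=111: [45, 46, 45, 45, 45]
t=112: [55, 56, 55, 55, 55]
t=113: [24, 25, 24, 24, 24]
t=114: [53, 54, 53, 53, 53]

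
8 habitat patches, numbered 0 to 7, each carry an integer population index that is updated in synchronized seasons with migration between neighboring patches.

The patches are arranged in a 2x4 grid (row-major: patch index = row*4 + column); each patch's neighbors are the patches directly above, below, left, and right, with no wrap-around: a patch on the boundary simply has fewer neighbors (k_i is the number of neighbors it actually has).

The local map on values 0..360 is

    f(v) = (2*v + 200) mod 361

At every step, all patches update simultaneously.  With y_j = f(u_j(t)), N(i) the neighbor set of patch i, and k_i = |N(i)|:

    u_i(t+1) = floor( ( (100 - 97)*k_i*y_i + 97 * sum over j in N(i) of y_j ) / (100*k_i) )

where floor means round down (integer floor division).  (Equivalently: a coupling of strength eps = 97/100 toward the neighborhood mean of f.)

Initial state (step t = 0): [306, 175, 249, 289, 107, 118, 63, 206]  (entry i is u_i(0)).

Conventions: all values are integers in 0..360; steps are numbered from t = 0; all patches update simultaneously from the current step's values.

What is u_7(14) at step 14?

Answer: u_7(14) = 290

Derivation:
t=0: [306, 175, 249, 289, 107, 118, 63, 206]
t=1: [120, 167, 194, 286, 81, 185, 224, 192]
t=2: [86, 171, 171, 219, 139, 155, 221, 170]
t=3: [144, 115, 244, 182, 81, 191, 173, 276]
t=4: [37, 220, 157, 179, 168, 89, 192, 189]
t=5: [228, 151, 230, 185, 146, 219, 131, 210]
t=6: [140, 285, 154, 276, 281, 128, 273, 158]
t=7: [46, 118, 37, 147, 104, 39, 129, 30]
t=8: [67, 275, 106, 262, 277, 79, 265, 119]
t=9: [39, 241, 13, 62, 336, 32, 157, 7]
t=10: [236, 257, 264, 223, 267, 209, 232, 237]
t=11: [186, 196, 304, 163, 275, 223, 195, 294]
t=12: [131, 195, 204, 78, 241, 166, 148, 193]
t=13: [269, 174, 240, 239, 141, 226, 211, 244]
t=14: [149, 208, 256, 322, 152, 192, 310, 290]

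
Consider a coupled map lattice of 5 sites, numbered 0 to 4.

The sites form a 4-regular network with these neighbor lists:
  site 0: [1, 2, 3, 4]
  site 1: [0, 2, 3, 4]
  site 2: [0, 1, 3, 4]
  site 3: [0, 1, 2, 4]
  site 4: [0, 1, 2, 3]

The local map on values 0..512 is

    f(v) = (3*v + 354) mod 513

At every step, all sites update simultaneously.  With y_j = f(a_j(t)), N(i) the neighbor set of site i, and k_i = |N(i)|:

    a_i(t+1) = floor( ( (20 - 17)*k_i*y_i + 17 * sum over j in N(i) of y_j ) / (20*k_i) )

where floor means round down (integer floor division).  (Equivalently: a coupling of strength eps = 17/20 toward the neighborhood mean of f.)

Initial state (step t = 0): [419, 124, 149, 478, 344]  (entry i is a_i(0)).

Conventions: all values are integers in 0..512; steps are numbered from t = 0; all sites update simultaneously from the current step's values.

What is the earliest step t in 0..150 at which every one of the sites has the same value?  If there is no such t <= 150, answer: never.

Simulating step by step:
t=0: [419, 124, 149, 478, 344]  (not all equal)
t=1: [246, 237, 233, 235, 228]  (not all equal)
t=2: [33, 35, 35, 35, 36]  (not all equal)
t=3: [458, 458, 458, 458, 458]  (all equal)

Answer: 3
Key observation: Synchronization is absorbing here: once all sites are equal they stay equal, and step 3 is the first all-equal step.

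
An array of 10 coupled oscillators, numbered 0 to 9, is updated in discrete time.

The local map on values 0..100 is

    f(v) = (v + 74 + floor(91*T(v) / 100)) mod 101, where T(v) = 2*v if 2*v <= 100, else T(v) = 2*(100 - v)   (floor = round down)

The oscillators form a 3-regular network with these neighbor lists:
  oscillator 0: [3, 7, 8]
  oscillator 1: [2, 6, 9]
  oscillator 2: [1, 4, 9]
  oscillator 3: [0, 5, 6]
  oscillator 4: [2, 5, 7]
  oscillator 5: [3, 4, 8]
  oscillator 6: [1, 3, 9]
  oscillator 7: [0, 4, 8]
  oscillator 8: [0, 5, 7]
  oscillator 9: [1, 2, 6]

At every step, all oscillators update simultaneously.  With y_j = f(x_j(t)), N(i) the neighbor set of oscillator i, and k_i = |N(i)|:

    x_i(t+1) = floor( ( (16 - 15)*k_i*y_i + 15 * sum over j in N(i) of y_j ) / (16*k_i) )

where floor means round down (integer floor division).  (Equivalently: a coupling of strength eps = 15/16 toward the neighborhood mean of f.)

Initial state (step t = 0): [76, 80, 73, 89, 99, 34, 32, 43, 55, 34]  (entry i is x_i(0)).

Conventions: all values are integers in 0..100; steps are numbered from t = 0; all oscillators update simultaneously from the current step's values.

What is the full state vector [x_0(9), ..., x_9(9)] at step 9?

Simulating step by step:
t=0: [76, 80, 73, 89, 99, 34, 32, 43, 55, 34]
t=1: [63, 76, 77, 74, 84, 55, 78, 59, 79, 81]
t=2: [59, 90, 88, 37, 37, 84, 91, 55, 10, 91]
t=3: [27, 80, 79, 58, 59, 53, 79, 26, 31, 80]
t=4: [38, 89, 62, 46, 45, 22, 63, 38, 36, 89]
t=5: [53, 32, 82, 36, 43, 56, 51, 84, 65, 32]
t=6: [50, 54, 74, 14, 62, 53, 63, 37, 32, 54]
t=7: [48, 33, 12, 8, 56, 25, 9, 29, 35, 33]
t=8: [69, 57, 44, 52, 32, 57, 77, 30, 36, 57]
t=9: [50, 61, 30, 61, 54, 46, 13, 77, 55, 61]

Answer: [50, 61, 30, 61, 54, 46, 13, 77, 55, 61]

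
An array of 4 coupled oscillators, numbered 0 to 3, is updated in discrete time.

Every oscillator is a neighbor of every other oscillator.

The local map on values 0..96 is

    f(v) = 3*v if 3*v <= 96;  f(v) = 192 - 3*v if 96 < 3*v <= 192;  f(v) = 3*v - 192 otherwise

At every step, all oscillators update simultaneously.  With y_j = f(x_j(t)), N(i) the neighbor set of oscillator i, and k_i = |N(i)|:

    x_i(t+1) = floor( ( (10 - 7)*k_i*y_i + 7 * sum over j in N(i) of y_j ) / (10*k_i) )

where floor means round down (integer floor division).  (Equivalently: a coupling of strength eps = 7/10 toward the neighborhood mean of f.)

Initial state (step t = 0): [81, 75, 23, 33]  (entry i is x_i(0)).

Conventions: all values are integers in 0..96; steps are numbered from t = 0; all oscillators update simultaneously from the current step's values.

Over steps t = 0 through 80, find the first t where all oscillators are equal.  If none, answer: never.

Answer: 3
Key observation: Synchronization is absorbing here: once all oscillators are equal they stay equal, and step 3 is the first all-equal step.

Derivation:
t=0: [81, 75, 23, 33]  (not all equal)
t=1: [60, 59, 62, 63]  (not all equal)
t=2: [9, 9, 8, 8]  (not all equal)
t=3: [25, 25, 25, 25]  (all equal)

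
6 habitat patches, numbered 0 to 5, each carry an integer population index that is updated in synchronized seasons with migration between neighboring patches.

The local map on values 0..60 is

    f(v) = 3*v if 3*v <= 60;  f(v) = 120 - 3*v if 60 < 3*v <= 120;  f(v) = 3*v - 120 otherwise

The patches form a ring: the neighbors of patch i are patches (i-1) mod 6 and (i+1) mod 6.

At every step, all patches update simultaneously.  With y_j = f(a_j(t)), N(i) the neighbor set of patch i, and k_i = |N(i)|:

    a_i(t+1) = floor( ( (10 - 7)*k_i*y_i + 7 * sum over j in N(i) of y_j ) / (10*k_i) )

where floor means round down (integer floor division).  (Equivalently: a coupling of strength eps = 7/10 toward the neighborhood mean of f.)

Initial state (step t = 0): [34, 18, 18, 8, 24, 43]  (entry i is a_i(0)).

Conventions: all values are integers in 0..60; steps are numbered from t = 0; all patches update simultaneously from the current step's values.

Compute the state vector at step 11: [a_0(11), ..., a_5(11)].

Simulating step by step:
t=0: [34, 18, 18, 8, 24, 43]
t=1: [27, 41, 43, 42, 25, 25]
t=2: [28, 17, 5, 20, 31, 42]
t=3: [30, 33, 43, 32, 31, 23]
t=4: [34, 19, 18, 19, 34, 35]
t=5: [30, 42, 56, 42, 30, 17]
t=6: [28, 29, 18, 29, 28, 36]
t=7: [26, 41, 39, 41, 26, 28]
t=8: [26, 16, 3, 16, 26, 40]
t=9: [29, 32, 36, 32, 29, 29]
t=10: [29, 22, 20, 22, 29, 33]
t=11: [36, 48, 55, 48, 36, 29]

Answer: [36, 48, 55, 48, 36, 29]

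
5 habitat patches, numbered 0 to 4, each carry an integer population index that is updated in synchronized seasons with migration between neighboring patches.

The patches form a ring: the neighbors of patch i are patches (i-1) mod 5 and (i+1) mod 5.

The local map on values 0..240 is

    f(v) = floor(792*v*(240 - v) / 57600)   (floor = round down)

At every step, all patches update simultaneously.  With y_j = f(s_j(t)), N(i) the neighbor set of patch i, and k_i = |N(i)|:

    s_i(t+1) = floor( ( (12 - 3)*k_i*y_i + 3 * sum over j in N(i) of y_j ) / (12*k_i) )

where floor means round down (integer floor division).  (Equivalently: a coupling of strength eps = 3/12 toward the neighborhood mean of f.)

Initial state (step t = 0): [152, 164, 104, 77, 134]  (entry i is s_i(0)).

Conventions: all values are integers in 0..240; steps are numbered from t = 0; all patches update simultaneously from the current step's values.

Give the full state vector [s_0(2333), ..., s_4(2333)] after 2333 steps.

Simulating step by step:
t=0: [152, 164, 104, 77, 134]
t=1: [183, 175, 188, 177, 190]
t=2: [143, 151, 139, 147, 134]
t=3: [189, 185, 191, 188, 193]
t=4: [131, 136, 130, 132, 126]
t=5: [195, 194, 195, 196, 196]
t=6: [120, 121, 120, 118, 118]
t=7: [197, 197, 197, 197, 197]
t=8: [116, 116, 116, 116, 116]
t=9: [197, 197, 197, 197, 197]

Answer: [197, 197, 197, 197, 197]
Key observation: The state at step 7, [197, 197, 197, 197, 197], reappears at step 9: the system is in a cycle of period 2 from step 7 on.  Therefore the state at step 2333 equals the state at step 7 + ((2333 - 7) mod 2) = 7, which is [197, 197, 197, 197, 197].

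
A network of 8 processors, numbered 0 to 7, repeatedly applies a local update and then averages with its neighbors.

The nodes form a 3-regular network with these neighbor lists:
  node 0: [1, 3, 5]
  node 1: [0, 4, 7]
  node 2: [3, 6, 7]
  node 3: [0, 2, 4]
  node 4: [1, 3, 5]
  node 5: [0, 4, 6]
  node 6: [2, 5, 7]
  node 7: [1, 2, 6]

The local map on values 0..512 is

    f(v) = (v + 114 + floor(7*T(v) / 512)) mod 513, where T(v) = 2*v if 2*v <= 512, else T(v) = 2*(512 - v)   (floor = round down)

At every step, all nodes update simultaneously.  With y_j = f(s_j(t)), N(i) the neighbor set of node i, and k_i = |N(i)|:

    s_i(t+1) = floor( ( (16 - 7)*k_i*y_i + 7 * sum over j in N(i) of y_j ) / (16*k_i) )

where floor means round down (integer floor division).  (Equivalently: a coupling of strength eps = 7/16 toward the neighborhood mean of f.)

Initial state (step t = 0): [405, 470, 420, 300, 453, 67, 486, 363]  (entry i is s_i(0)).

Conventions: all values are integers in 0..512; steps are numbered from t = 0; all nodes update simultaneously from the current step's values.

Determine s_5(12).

Simulating step by step:
t=0: [405, 470, 420, 300, 453, 67, 486, 363]
t=1: [102, 119, 156, 248, 129, 124, 148, 297]
t=2: [245, 261, 307, 314, 261, 242, 285, 347]
t=3: [376, 390, 429, 414, 385, 371, 410, 438]
t=4: [424, 436, 28, 159, 429, 421, 89, 103]
t=5: [64, 62, 182, 185, 67, 52, 171, 179]
t=6: [195, 195, 298, 267, 196, 188, 273, 278]
t=7: [323, 326, 406, 370, 324, 321, 384, 387]
t=8: [448, 452, 222, 404, 449, 449, 420, 422]
t=9: [44, 48, 200, 68, 45, 46, 73, 75]
t=10: [163, 166, 261, 195, 163, 164, 203, 205]
t=11: [286, 288, 354, 314, 286, 287, 325, 326]
t=12: [410, 412, 458, 430, 410, 412, 442, 443]

Answer: s_5(12) = 412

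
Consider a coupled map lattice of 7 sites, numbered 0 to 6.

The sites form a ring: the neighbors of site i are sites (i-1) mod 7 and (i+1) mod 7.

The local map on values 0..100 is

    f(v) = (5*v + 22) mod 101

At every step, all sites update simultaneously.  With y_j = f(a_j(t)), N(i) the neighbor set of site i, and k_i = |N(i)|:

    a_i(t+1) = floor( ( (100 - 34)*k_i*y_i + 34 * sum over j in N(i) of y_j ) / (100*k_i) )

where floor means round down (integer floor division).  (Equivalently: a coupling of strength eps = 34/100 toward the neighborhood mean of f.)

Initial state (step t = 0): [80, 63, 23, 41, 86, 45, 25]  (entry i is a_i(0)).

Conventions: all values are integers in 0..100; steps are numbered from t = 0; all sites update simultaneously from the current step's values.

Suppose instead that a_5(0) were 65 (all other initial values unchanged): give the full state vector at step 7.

Answer: [28, 54, 49, 73, 56, 54, 30]
Key observation: This trace re-runs the system from the modified initial state.

Derivation:
t=0: [80, 63, 23, 41, 86, 65, 25]
t=1: [25, 31, 33, 30, 43, 45, 40]
t=2: [46, 72, 81, 67, 42, 39, 28]
t=3: [56, 64, 37, 44, 31, 25, 51]
t=4: [85, 43, 16, 40, 64, 56, 74]
t=5: [49, 30, 10, 20, 46, 87, 83]
t=6: [60, 70, 63, 34, 45, 49, 41]
t=7: [28, 54, 49, 73, 56, 54, 30]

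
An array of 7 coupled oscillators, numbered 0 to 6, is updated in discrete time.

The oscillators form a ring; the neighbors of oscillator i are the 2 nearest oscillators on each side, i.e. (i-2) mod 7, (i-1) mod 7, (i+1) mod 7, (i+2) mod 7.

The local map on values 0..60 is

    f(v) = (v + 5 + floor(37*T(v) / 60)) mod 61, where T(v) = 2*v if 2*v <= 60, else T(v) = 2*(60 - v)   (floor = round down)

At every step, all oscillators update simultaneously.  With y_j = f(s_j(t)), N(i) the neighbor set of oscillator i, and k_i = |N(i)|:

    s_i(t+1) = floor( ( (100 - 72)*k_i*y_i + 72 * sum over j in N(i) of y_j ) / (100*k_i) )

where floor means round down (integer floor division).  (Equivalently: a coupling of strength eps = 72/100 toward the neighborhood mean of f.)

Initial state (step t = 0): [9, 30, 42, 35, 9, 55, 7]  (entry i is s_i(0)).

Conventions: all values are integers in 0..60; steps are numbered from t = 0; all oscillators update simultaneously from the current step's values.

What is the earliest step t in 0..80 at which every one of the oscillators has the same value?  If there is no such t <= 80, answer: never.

Simulating step by step:
t=0: [9, 30, 42, 35, 9, 55, 7]  (not all equal)
t=1: [14, 14, 14, 11, 14, 15, 17]  (not all equal)
t=2: [37, 35, 34, 34, 36, 36, 38]  (not all equal)
t=3: [9, 9, 9, 9, 9, 9, 9]  (all equal)

Answer: 3
Key observation: Synchronization is absorbing here: once all oscillators are equal they stay equal, and step 3 is the first all-equal step.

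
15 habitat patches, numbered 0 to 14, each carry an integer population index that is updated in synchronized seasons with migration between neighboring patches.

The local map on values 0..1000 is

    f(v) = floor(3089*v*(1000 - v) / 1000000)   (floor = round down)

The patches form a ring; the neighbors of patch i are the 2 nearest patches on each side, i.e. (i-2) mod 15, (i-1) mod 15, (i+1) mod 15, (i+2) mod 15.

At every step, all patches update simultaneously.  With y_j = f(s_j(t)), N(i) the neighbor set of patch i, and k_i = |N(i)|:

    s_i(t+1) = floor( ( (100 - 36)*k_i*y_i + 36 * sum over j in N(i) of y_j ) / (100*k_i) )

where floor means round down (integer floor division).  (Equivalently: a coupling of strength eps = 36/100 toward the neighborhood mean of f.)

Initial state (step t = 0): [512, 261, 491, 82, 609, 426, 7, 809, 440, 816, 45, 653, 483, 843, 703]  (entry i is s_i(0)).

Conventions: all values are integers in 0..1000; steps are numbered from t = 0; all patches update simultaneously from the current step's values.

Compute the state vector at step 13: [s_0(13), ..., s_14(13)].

Answer: [604, 606, 607, 604, 603, 599, 595, 591, 589, 586, 586, 589, 592, 596, 600]

Derivation:
t=0: [512, 261, 491, 82, 609, 426, 7, 809, 440, 816, 45, 653, 483, 843, 703]
t=1: [711, 598, 703, 405, 630, 615, 258, 485, 585, 482, 326, 607, 662, 520, 641]
t=2: [663, 720, 667, 731, 704, 722, 645, 749, 732, 757, 699, 733, 702, 742, 709]
t=3: [669, 633, 669, 619, 647, 625, 672, 596, 612, 582, 633, 607, 636, 610, 637]
t=4: [694, 711, 692, 720, 704, 719, 696, 735, 729, 744, 723, 733, 718, 726, 713]
t=5: [647, 636, 650, 628, 641, 626, 640, 607, 611, 595, 613, 606, 622, 619, 632]
t=6: [708, 713, 705, 717, 711, 721, 716, 733, 732, 740, 733, 735, 726, 725, 718]
t=7: [634, 632, 638, 628, 632, 621, 623, 606, 605, 597, 603, 603, 613, 616, 624]
t=8: [717, 718, 714, 720, 719, 726, 726, 735, 737, 741, 738, 737, 732, 729, 724]
t=9: [624, 624, 627, 622, 622, 614, 612, 602, 599, 594, 597, 599, 605, 610, 616]
t=10: [725, 724, 723, 726, 726, 731, 733, 739, 740, 743, 742, 740, 737, 733, 730]
t=11: [613, 615, 616, 614, 612, 606, 603, 596, 594, 590, 591, 594, 598, 603, 608]
t=12: [732, 731, 730, 732, 733, 736, 739, 742, 743, 746, 745, 743, 741, 738, 736]
t=13: [604, 606, 607, 604, 603, 599, 595, 591, 589, 586, 586, 589, 592, 596, 600]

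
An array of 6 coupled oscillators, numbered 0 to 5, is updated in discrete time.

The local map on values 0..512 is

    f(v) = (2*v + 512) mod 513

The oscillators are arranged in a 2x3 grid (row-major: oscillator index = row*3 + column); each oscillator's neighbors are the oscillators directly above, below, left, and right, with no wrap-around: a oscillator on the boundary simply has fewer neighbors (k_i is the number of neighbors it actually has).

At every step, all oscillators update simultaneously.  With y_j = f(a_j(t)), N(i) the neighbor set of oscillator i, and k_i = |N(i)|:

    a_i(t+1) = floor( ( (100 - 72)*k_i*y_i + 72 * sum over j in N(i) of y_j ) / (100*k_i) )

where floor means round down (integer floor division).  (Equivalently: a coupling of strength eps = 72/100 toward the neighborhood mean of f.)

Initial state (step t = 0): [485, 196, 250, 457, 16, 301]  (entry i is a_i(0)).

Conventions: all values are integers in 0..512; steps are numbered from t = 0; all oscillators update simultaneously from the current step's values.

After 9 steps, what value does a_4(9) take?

Simulating step by step:
t=0: [485, 196, 250, 457, 16, 301]
t=1: [412, 346, 312, 287, 219, 215]
t=2: [172, 255, 249, 285, 282, 317]
t=3: [299, 356, 365, 157, 178, 230]
t=4: [207, 212, 297, 245, 332, 334]
t=5: [443, 272, 230, 339, 297, 125]
t=6: [174, 227, 228, 208, 128, 263]
t=7: [409, 380, 294, 332, 282, 258]
t=8: [227, 171, 110, 169, 109, 45]
t=9: [370, 308, 216, 335, 244, 181]

Answer: a_4(9) = 244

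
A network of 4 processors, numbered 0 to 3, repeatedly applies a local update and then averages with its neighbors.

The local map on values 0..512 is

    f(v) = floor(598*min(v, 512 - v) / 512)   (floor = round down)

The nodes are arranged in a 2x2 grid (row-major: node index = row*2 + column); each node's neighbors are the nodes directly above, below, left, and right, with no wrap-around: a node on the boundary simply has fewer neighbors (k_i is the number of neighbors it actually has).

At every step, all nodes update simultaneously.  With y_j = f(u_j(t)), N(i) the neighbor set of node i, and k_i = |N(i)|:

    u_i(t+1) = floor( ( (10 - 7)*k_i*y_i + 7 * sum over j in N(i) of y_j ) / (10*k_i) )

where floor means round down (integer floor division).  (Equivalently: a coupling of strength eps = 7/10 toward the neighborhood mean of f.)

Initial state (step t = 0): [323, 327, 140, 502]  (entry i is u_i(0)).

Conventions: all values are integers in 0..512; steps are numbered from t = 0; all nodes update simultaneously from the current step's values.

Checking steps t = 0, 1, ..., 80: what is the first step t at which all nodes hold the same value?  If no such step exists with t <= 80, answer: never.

Simulating step by step:
t=0: [323, 327, 140, 502]  (not all equal)
t=1: [198, 145, 129, 135]  (not all equal)
t=2: [180, 186, 180, 158]  (not all equal)
t=3: [212, 203, 200, 204]  (not all equal)
t=4: [238, 240, 239, 235]  (not all equal)
t=5: [278, 276, 276, 277]  (not all equal)
t=6: [274, 273, 273, 274]  (not all equal)
t=7: [278, 277, 277, 278]  (not all equal)
t=8: [273, 273, 273, 273]  (all equal)

Answer: 8
Key observation: Synchronization is absorbing here: once all nodes are equal they stay equal, and step 8 is the first all-equal step.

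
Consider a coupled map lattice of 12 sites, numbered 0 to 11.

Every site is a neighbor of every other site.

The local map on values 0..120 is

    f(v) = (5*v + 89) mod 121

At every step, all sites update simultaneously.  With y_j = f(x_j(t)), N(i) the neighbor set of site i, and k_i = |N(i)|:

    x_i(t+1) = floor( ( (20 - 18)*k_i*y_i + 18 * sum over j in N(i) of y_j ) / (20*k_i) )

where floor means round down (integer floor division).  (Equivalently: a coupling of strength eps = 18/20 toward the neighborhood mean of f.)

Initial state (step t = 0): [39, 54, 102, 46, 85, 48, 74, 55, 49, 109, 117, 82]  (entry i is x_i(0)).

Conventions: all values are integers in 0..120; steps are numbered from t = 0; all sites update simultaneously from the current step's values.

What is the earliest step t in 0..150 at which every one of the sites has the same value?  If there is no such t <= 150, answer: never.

Simulating step by step:
t=0: [39, 54, 102, 46, 85, 48, 74, 55, 49, 109, 117, 82]  (not all equal)
t=1: [63, 65, 65, 64, 63, 64, 64, 63, 64, 63, 64, 63]  (not all equal)
t=2: [44, 44, 44, 44, 44, 44, 44, 44, 44, 44, 44, 44]  (all equal)

Answer: 2
Key observation: Synchronization is absorbing here: once all sites are equal they stay equal, and step 2 is the first all-equal step.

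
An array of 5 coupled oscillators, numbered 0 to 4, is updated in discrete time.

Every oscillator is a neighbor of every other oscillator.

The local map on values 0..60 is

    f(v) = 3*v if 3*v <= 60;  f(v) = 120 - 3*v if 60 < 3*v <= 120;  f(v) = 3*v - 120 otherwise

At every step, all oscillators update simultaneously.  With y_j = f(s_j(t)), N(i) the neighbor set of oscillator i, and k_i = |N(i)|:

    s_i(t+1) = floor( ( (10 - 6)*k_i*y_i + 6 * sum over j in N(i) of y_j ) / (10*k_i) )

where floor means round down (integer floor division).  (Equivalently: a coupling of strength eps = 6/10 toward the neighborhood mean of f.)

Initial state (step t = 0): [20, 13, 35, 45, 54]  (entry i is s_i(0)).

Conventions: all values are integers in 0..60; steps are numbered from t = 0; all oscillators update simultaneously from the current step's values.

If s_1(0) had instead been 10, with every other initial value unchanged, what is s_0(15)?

Answer: s_0(15) = 1
Key observation: This trace re-runs the system from the modified initial state.

Derivation:
t=0: [20, 10, 35, 45, 54]
t=1: [39, 31, 28, 28, 34]
t=2: [18, 24, 27, 27, 22]
t=3: [48, 47, 44, 44, 48]
t=4: [19, 19, 16, 16, 19]
t=5: [54, 54, 52, 52, 54]
t=6: [40, 40, 38, 38, 40]
t=7: [1, 1, 3, 3, 1]
t=8: [4, 4, 6, 6, 4]
t=9: [13, 13, 15, 15, 13]
t=10: [40, 40, 42, 42, 40]
t=11: [1, 1, 3, 3, 1]
t=12: [4, 4, 6, 6, 4]
t=13: [13, 13, 15, 15, 13]
t=14: [40, 40, 42, 42, 40]
t=15: [1, 1, 3, 3, 1]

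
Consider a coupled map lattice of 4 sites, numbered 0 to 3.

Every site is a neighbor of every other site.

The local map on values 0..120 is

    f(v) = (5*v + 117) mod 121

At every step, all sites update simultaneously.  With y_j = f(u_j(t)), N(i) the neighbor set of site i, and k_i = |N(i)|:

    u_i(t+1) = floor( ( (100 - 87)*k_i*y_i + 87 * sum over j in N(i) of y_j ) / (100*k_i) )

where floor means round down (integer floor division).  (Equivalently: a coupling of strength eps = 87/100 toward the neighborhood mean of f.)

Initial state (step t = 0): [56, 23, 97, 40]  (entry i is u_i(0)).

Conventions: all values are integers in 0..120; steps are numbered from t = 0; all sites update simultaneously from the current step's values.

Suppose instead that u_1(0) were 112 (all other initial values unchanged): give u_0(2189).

Simulating step by step:
t=0: [56, 112, 97, 40]
t=1: [81, 75, 67, 74]
t=2: [33, 38, 25, 39]
t=3: [44, 40, 50, 39]
t=4: [55, 58, 70, 59]
t=5: [60, 58, 48, 57]
t=6: [64, 66, 54, 66]
t=7: [65, 63, 73, 63]
t=8: [84, 86, 78, 86]
t=9: [50, 48, 54, 48]
t=10: [74, 56, 70, 56]
t=11: [50, 45, 34, 45]
t=12: [71, 56, 65, 56]
t=13: [56, 68, 61, 68]
t=14: [76, 66, 72, 66]
t=15: [83, 72, 67, 72]
t=16: [98, 87, 91, 87]
t=17: [65, 54, 51, 54]
t=18: [26, 35, 38, 35]
t=19: [48, 41, 38, 41]
t=20: [80, 85, 88, 85]
t=21: [59, 55, 52, 55]
t=22: [27, 30, 32, 30]
t=23: [25, 23, 21, 23]
t=24: [93, 75, 77, 75]
t=25: [22, 37, 35, 37]
t=26: [63, 70, 72, 70]
t=27: [102, 96, 95, 96]
t=28: [99, 85, 85, 85]
t=29: [51, 43, 43, 43]
t=30: [79, 66, 66, 66]
t=31: [76, 67, 67, 67]
t=32: [79, 66, 66, 66]

Answer: u_0(2189) = 76
Key observation: The state at step 30, [79, 66, 66, 66], reappears at step 32: the system is in a cycle of period 2 from step 30 on.  Therefore the state at step 2189 equals the state at step 30 + ((2189 - 30) mod 2) = 31, which is [76, 67, 67, 67].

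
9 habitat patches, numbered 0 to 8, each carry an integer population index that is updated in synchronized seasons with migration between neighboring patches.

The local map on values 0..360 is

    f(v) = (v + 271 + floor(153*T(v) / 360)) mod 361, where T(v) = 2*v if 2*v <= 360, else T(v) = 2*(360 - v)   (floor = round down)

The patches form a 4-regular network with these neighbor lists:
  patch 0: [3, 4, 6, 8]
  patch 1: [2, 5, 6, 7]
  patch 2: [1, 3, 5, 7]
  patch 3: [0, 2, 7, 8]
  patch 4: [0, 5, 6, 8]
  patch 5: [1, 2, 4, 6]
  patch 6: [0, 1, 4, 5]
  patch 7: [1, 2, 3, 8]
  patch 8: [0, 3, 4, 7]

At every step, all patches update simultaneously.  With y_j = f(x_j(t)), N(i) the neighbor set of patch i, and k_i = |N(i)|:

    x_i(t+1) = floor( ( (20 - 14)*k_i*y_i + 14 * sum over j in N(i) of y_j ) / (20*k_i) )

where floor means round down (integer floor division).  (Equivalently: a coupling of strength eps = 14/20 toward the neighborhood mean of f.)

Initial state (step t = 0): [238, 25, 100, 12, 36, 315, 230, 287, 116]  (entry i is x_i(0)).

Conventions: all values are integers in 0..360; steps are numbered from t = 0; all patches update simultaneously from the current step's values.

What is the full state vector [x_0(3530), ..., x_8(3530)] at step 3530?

Simulating step by step:
t=0: [238, 25, 100, 12, 36, 315, 230, 287, 116]
t=1: [251, 246, 226, 215, 256, 253, 279, 222, 236]
t=2: [252, 252, 250, 249, 253, 253, 254, 249, 251]
t=3: [253, 253, 253, 253, 253, 253, 253, 253, 253]
t=4: [253, 253, 253, 253, 253, 253, 253, 253, 253]

Answer: [253, 253, 253, 253, 253, 253, 253, 253, 253]
Key observation: The state at step 3, [253, 253, 253, 253, 253, 253, 253, 253, 253], reappears at step 4: the system is in a cycle of period 1 from step 3 on.  Therefore the state at step 3530 equals the state at step 3 + ((3530 - 3) mod 1) = 3, which is [253, 253, 253, 253, 253, 253, 253, 253, 253].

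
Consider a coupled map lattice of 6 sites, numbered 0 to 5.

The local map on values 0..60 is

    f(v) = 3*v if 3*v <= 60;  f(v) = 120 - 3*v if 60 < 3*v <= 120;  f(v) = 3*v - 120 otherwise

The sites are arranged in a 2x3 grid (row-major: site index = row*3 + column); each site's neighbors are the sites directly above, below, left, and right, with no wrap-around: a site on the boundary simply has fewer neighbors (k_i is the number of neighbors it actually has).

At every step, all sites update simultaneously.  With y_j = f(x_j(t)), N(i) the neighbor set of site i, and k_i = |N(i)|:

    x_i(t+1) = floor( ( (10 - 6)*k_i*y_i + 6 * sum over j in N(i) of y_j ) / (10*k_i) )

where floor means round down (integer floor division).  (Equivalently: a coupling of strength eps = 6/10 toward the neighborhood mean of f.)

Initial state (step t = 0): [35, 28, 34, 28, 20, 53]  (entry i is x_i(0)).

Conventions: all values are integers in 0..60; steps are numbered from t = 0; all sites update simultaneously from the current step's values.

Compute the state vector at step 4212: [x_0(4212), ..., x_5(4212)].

Simulating step by step:
t=0: [35, 28, 34, 28, 20, 53]
t=1: [27, 33, 29, 36, 46, 39]
t=2: [25, 26, 20, 21, 14, 16]
t=3: [47, 46, 51, 48, 46, 49]
t=4: [21, 21, 26, 21, 21, 26]
t=5: [57, 54, 46, 57, 54, 46]
t=6: [48, 39, 25, 48, 39, 25]
t=7: [17, 15, 32, 17, 15, 32]
t=8: [49, 42, 30, 49, 42, 30]
t=9: [20, 15, 22, 20, 15, 22]
t=10: [55, 49, 51, 55, 49, 51]
t=11: [39, 31, 31, 39, 31, 31]
t=12: [10, 22, 27, 10, 22, 27]
t=13: [37, 46, 43, 37, 46, 43]
t=14: [11, 14, 11, 11, 14, 11]
t=15: [35, 38, 35, 35, 38, 35]
t=16: [12, 9, 12, 12, 9, 12]
t=17: [33, 30, 33, 33, 30, 33]
t=18: [23, 26, 23, 23, 26, 23]
t=19: [48, 45, 48, 48, 45, 48]
t=20: [21, 18, 21, 21, 18, 21]
t=21: [56, 55, 56, 56, 55, 56]
t=22: [47, 46, 47, 47, 46, 47]
t=23: [20, 19, 20, 20, 19, 20]
t=24: [59, 58, 59, 59, 58, 59]
t=25: [56, 55, 56, 56, 55, 56]

Answer: [59, 58, 59, 59, 58, 59]
Key observation: The state at step 21, [56, 55, 56, 56, 55, 56], reappears at step 25: the system is in a cycle of period 4 from step 21 on.  Therefore the state at step 4212 equals the state at step 21 + ((4212 - 21) mod 4) = 24, which is [59, 58, 59, 59, 58, 59].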